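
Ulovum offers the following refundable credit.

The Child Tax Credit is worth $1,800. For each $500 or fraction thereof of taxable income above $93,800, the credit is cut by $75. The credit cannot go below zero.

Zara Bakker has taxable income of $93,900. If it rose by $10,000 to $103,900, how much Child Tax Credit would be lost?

$1,500

At $93,900 — income exceeds $93,800 by $100, which is 1 full-or-partial $500 increment; reduction = 1 × $75 = $75, leaving $1,725.
At $103,900 — income exceeds $93,800 by $10,100, which is 21 full-or-partial $500 increments; reduction = 21 × $75 = $1,575, leaving $225.
Lost: $1,725 − $225 = $1,500.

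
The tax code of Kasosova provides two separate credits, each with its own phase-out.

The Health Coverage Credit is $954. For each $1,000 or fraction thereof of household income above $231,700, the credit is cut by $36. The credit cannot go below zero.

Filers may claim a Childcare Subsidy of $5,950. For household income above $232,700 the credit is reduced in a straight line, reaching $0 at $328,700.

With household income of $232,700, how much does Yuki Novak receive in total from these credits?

$6,868

Health Coverage Credit: income exceeds $231,700 by $1,000, which is 1 full-or-partial $1,000 increment; reduction = 1 × $36 = $36, leaving $918.
Childcare Subsidy: $232,700 is at or below the $232,700 threshold, so the full $5,950 applies.
Total: $918 + $5,950 = $6,868.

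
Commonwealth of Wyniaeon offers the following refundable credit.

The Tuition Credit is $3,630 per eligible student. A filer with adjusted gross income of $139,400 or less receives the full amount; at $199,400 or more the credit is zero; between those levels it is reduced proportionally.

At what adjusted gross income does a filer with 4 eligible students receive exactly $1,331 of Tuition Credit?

Full credit = 4 × $3,630 = $14,520.
$1,331 is 1,331/14,520 of the full $14,520, so 13,189/14,520 of the $60,000 range has been used: income = $139,400 + $60,000 × 13,189/14,520 = $193,900.

$193,900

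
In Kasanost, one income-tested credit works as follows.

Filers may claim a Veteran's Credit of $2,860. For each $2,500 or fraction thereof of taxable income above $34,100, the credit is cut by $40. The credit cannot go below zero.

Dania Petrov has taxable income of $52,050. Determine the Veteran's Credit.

Veteran's Credit: income exceeds $34,100 by $17,950, which is 8 full-or-partial $2,500 increments; reduction = 8 × $40 = $320, leaving $2,540.

$2,540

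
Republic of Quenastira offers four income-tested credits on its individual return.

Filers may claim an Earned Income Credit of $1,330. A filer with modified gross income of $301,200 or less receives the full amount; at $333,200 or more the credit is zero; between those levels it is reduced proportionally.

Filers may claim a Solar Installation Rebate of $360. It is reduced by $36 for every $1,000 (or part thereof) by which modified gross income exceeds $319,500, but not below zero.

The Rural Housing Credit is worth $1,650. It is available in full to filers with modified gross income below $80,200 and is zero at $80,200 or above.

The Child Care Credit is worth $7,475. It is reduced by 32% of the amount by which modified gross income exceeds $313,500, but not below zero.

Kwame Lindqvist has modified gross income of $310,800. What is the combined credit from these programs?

Earned Income Credit: $310,800 is $9,600 into a $32,000 phase-out range, leaving 22,400/32,000 of the credit: $1,330 × 22,400/32,000 = $931.
Solar Installation Rebate: $310,800 is at or below the $319,500 threshold, so the full $360 applies.
Rural Housing Credit: $310,800 meets or exceeds the $80,200 cutoff, so the credit is $0.
Child Care Credit: $310,800 is at or below the $313,500 threshold, so the full $7,475 applies.
Total: $931 + $360 + $0 + $7,475 = $8,766.

$8,766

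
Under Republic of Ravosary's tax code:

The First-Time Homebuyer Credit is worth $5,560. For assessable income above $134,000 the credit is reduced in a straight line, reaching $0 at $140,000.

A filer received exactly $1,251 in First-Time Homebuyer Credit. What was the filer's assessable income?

$138,650

$1,251 is 1,251/5,560 of the full $5,560, so 4,309/5,560 of the $6,000 range has been used: income = $134,000 + $6,000 × 4,309/5,560 = $138,650.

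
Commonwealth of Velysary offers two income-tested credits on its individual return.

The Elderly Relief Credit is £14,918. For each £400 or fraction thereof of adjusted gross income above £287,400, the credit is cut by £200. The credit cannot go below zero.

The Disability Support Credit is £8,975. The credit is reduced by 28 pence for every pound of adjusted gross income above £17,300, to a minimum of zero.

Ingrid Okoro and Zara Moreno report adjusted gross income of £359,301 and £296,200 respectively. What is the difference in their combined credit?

£10,518

Ingrid (£359,301): Elderly Relief Credit: income exceeds £287,400 by £71,901 → 180 increments × £200 = £36,000 ≥ base, so the credit is £0. Disability Support Credit: 28% of the £342,001 excess over £17,300 is £95,760.28 ≥ base, so the credit is £0. total £0 + £0 = £0
Zara (£296,200): Elderly Relief Credit: income exceeds £287,400 by £8,800, which is 22 full-or-partial £400 increments; reduction = 22 × £200 = £4,400, leaving £10,518. Disability Support Credit: 28% of the £278,900 excess over £17,300 is £78,092 ≥ base, so the credit is £0. total £10,518 + £0 = £10,518
Difference: |£0 − £10,518| = £10,518.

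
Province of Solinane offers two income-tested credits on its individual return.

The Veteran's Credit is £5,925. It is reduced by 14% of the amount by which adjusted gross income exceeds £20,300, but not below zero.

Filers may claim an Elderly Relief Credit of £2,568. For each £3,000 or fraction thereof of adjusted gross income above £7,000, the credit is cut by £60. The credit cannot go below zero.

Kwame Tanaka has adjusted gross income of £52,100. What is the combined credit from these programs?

Veteran's Credit: 14% of the £31,800 excess over £20,300 is £4,452; credit = £5,925 − £4,452 = £1,473.
Elderly Relief Credit: income exceeds £7,000 by £45,100, which is 16 full-or-partial £3,000 increments; reduction = 16 × £60 = £960, leaving £1,608.
Total: £1,473 + £1,608 = £3,081.

£3,081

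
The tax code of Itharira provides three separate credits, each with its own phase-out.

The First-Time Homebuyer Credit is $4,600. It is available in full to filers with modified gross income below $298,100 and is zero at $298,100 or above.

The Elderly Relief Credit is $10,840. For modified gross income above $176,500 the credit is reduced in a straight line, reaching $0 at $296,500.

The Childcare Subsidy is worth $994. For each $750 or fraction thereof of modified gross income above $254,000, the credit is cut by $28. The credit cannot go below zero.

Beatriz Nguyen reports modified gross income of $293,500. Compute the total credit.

First-Time Homebuyer Credit: $293,500 is below the $298,100 cutoff, so the full $4,600 applies.
Elderly Relief Credit: $293,500 is $117,000 into a $120,000 phase-out range, leaving 3,000/120,000 of the credit: $10,840 × 3,000/120,000 = $271.
Childcare Subsidy: income exceeds $254,000 by $39,500 → 53 increments × $28 = $1,484 ≥ base, so the credit is $0.
Total: $4,600 + $271 + $0 = $4,871.

$4,871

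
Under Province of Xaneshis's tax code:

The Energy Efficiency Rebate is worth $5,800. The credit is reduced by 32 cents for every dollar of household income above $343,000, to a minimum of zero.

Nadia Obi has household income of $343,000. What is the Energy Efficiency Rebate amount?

$5,800

Energy Efficiency Rebate: $343,000 is at or below the $343,000 threshold, so the full $5,800 applies.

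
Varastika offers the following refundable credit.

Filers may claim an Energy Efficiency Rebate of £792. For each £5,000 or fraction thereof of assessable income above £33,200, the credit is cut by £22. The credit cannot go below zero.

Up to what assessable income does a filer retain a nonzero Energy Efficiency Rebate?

£208,200

After 35 increments the reduction is 35 × £22 = £770, leaving £22; one more increment wipes it out. Increment 35 ends at excess 35 × £5,000 = £175,000, so the highest qualifying income is £33,200 + £175,000 = £208,200.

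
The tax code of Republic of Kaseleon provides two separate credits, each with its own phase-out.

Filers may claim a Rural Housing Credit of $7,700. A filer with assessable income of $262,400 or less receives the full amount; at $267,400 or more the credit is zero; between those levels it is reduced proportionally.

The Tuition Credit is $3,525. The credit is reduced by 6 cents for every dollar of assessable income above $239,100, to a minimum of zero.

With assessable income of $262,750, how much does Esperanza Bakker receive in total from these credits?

Rural Housing Credit: $262,750 is $350 into a $5,000 phase-out range, leaving 4,650/5,000 of the credit: $7,700 × 4,650/5,000 = $7,161.
Tuition Credit: 6% of the $23,650 excess over $239,100 is $1,419; credit = $3,525 − $1,419 = $2,106.
Total: $7,161 + $2,106 = $9,267.

$9,267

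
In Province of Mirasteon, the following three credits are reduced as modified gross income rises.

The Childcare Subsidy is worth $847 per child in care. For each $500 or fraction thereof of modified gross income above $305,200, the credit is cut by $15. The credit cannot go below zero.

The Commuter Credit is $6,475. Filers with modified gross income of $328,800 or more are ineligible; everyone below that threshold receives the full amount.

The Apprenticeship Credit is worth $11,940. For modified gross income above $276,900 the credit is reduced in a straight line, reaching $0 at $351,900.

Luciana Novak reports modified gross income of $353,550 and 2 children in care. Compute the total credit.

Childcare Subsidy: base = 2 × $847 = $1,694. income exceeds $305,200 by $48,350, which is 97 full-or-partial $500 increments; reduction = 97 × $15 = $1,455, leaving $239.
Commuter Credit: $353,550 meets or exceeds the $328,800 cutoff, so the credit is $0.
Apprenticeship Credit: $353,550 is at or above $351,900, so the credit is $0.
Total: $239 + $0 + $0 = $239.

$239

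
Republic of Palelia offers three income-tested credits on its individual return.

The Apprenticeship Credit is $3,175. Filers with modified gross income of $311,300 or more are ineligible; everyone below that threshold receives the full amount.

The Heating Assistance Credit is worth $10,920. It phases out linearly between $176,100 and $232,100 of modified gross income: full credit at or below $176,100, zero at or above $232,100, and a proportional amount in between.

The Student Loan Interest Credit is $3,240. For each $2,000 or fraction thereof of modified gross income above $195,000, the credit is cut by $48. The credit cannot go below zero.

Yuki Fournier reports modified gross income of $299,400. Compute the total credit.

$3,871

Apprenticeship Credit: $299,400 is below the $311,300 cutoff, so the full $3,175 applies.
Heating Assistance Credit: $299,400 is at or above $232,100, so the credit is $0.
Student Loan Interest Credit: income exceeds $195,000 by $104,400, which is 53 full-or-partial $2,000 increments; reduction = 53 × $48 = $2,544, leaving $696.
Total: $3,175 + $0 + $696 = $3,871.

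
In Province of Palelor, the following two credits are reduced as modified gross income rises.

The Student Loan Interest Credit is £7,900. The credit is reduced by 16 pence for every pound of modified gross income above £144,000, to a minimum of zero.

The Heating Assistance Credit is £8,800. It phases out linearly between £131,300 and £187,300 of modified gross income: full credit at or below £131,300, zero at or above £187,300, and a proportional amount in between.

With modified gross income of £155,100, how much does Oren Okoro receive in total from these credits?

Student Loan Interest Credit: 16% of the £11,100 excess over £144,000 is £1,776; credit = £7,900 − £1,776 = £6,124.
Heating Assistance Credit: £155,100 is £23,800 into a £56,000 phase-out range, leaving 32,200/56,000 of the credit: £8,800 × 32,200/56,000 = £5,060.
Total: £6,124 + £5,060 = £11,184.

£11,184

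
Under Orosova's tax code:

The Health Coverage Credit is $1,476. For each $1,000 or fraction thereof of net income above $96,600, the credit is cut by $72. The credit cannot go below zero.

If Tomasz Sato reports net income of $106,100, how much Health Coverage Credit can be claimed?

Health Coverage Credit: income exceeds $96,600 by $9,500, which is 10 full-or-partial $1,000 increments; reduction = 10 × $72 = $720, leaving $756.

$756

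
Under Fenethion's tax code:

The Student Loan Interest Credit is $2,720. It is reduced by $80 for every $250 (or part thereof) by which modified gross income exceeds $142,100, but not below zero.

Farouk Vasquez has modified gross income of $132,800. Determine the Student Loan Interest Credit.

Student Loan Interest Credit: $132,800 is at or below the $142,100 threshold, so the full $2,720 applies.

$2,720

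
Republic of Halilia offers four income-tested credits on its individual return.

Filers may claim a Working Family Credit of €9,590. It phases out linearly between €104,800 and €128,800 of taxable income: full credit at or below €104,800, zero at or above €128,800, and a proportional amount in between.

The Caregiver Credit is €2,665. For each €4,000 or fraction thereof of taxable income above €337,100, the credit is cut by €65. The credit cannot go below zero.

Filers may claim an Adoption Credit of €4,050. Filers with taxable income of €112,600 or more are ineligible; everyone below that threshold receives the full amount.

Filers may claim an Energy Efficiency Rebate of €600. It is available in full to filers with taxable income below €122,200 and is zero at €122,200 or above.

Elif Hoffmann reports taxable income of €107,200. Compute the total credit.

Working Family Credit: €107,200 is €2,400 into a €24,000 phase-out range, leaving 21,600/24,000 of the credit: €9,590 × 21,600/24,000 = €8,631.
Caregiver Credit: €107,200 is at or below the €337,100 threshold, so the full €2,665 applies.
Adoption Credit: €107,200 is below the €112,600 cutoff, so the full €4,050 applies.
Energy Efficiency Rebate: €107,200 is below the €122,200 cutoff, so the full €600 applies.
Total: €8,631 + €2,665 + €4,050 + €600 = €15,946.

€15,946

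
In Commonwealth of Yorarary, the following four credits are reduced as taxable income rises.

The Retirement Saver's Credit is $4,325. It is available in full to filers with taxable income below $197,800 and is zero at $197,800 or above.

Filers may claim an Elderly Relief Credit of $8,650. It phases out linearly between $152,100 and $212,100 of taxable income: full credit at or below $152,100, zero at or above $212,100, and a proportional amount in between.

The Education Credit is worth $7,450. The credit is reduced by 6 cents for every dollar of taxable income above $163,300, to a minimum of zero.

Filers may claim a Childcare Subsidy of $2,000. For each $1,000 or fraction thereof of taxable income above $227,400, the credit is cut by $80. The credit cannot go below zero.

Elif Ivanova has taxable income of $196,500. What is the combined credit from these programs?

Retirement Saver's Credit: $196,500 is below the $197,800 cutoff, so the full $4,325 applies.
Elderly Relief Credit: $196,500 is $44,400 into a $60,000 phase-out range, leaving 15,600/60,000 of the credit: $8,650 × 15,600/60,000 = $2,249.
Education Credit: 6% of the $33,200 excess over $163,300 is $1,992; credit = $7,450 − $1,992 = $5,458.
Childcare Subsidy: $196,500 is at or below the $227,400 threshold, so the full $2,000 applies.
Total: $4,325 + $2,249 + $5,458 + $2,000 = $14,032.

$14,032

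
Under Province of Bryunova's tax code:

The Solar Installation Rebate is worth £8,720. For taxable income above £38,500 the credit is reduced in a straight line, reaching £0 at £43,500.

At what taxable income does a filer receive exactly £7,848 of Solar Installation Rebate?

£7,848 is 7,848/8,720 of the full £8,720, so 872/8,720 of the £5,000 range has been used: income = £38,500 + £5,000 × 872/8,720 = £39,000.

£39,000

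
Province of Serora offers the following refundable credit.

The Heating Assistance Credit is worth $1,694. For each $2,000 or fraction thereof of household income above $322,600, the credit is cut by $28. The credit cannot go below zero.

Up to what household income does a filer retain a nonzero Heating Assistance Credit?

After 60 increments the reduction is 60 × $28 = $1,680, leaving $14; one more increment wipes it out. Increment 60 ends at excess 60 × $2,000 = $120,000, so the highest qualifying income is $322,600 + $120,000 = $442,600.

$442,600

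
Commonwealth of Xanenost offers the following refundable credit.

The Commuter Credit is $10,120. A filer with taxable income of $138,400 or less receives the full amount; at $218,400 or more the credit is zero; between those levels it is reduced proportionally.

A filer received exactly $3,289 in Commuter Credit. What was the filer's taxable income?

$192,400

$3,289 is 3,289/10,120 of the full $10,120, so 6,831/10,120 of the $80,000 range has been used: income = $138,400 + $80,000 × 6,831/10,120 = $192,400.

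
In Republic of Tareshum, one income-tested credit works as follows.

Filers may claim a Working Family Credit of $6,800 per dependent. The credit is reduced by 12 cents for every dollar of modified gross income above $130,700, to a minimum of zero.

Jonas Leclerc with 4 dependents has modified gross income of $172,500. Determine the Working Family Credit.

$22,184

Working Family Credit: base = 4 × $6,800 = $27,200. 12% of the $41,800 excess over $130,700 is $5,016; credit = $27,200 − $5,016 = $22,184.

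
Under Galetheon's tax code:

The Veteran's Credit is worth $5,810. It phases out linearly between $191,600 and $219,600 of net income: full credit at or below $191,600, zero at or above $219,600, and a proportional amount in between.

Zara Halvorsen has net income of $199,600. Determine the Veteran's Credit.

Veteran's Credit: $199,600 is $8,000 into a $28,000 phase-out range, leaving 20,000/28,000 of the credit: $5,810 × 20,000/28,000 = $4,150.

$4,150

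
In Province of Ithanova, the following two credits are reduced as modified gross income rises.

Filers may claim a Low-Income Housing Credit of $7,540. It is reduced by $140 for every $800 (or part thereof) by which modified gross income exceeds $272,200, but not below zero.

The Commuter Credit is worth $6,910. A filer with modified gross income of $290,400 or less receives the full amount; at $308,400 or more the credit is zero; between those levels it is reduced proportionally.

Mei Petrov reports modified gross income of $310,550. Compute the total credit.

Low-Income Housing Credit: income exceeds $272,200 by $38,350, which is 48 full-or-partial $800 increments; reduction = 48 × $140 = $6,720, leaving $820.
Commuter Credit: $310,550 is at or above $308,400, so the credit is $0.
Total: $820 + $0 = $820.

$820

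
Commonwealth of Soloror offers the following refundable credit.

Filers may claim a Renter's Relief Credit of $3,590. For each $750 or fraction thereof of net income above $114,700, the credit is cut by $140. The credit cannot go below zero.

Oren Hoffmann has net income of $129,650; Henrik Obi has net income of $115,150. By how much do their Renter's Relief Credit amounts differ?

$2,660

Oren ($129,650): Renter's Relief Credit: income exceeds $114,700 by $14,950, which is 20 full-or-partial $750 increments; reduction = 20 × $140 = $2,800, leaving $790.
Henrik ($115,150): Renter's Relief Credit: income exceeds $114,700 by $450, which is 1 full-or-partial $750 increment; reduction = 1 × $140 = $140, leaving $3,450.
Difference: |$790 − $3,450| = $2,660.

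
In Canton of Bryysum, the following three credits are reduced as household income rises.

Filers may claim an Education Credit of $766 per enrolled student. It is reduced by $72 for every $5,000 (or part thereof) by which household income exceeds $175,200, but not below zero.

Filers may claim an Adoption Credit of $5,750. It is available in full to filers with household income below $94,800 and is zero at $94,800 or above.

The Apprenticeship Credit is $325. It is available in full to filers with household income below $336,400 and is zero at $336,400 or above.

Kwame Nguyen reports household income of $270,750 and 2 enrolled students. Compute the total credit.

$417

Education Credit: base = 2 × $766 = $1,532. income exceeds $175,200 by $95,550, which is 20 full-or-partial $5,000 increments; reduction = 20 × $72 = $1,440, leaving $92.
Adoption Credit: $270,750 meets or exceeds the $94,800 cutoff, so the credit is $0.
Apprenticeship Credit: $270,750 is below the $336,400 cutoff, so the full $325 applies.
Total: $92 + $0 + $325 = $417.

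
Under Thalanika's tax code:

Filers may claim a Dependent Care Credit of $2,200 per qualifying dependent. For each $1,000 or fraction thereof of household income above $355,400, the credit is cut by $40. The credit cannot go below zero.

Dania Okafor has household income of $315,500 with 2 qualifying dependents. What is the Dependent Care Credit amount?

Dependent Care Credit: base = 2 × $2,200 = $4,400. $315,500 is at or below the $355,400 threshold, so the full $4,400 applies.

$4,400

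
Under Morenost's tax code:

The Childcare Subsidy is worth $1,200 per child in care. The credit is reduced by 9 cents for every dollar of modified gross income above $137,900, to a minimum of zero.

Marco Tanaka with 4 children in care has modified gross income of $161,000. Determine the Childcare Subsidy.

$2,721

Childcare Subsidy: base = 4 × $1,200 = $4,800. 9% of the $23,100 excess over $137,900 is $2,079; credit = $4,800 − $2,079 = $2,721.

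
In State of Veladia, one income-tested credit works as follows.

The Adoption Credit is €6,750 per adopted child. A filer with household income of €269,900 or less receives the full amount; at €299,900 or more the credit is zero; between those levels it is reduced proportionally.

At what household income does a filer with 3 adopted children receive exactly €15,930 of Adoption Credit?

€276,300

Full credit = 3 × €6,750 = €20,250.
€15,930 is 15,930/20,250 of the full €20,250, so 4,320/20,250 of the €30,000 range has been used: income = €269,900 + €30,000 × 4,320/20,250 = €276,300.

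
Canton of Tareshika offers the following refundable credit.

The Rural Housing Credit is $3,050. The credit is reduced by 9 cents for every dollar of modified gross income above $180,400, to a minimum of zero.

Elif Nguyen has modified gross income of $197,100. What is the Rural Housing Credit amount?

Rural Housing Credit: 9% of the $16,700 excess over $180,400 is $1,503; credit = $3,050 − $1,503 = $1,547.

$1,547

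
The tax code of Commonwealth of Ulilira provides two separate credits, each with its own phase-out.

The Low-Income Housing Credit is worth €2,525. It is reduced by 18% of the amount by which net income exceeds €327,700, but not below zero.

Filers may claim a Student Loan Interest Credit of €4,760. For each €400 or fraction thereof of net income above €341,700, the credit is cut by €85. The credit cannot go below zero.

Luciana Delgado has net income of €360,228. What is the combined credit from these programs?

€765

Low-Income Housing Credit: 18% of the €32,528 excess over €327,700 is €5,855.04 ≥ base, so the credit is €0.
Student Loan Interest Credit: income exceeds €341,700 by €18,528, which is 47 full-or-partial €400 increments; reduction = 47 × €85 = €3,995, leaving €765.
Total: €0 + €765 = €765.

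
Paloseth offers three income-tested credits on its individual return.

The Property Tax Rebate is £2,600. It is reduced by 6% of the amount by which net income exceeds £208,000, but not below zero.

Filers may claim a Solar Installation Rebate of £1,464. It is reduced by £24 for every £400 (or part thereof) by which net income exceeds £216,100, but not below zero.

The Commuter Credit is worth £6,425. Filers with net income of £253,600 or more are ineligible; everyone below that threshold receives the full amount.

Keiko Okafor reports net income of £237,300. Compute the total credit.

Property Tax Rebate: 6% of the £29,300 excess over £208,000 is £1,758; credit = £2,600 − £1,758 = £842.
Solar Installation Rebate: income exceeds £216,100 by £21,200, which is 53 full-or-partial £400 increments; reduction = 53 × £24 = £1,272, leaving £192.
Commuter Credit: £237,300 is below the £253,600 cutoff, so the full £6,425 applies.
Total: £842 + £192 + £6,425 = £7,459.

£7,459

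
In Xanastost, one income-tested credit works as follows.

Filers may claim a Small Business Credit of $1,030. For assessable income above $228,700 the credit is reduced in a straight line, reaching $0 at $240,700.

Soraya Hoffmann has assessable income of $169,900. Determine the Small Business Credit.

$1,030

Small Business Credit: $169,900 is at or below the $228,700 threshold, so the full $1,030 applies.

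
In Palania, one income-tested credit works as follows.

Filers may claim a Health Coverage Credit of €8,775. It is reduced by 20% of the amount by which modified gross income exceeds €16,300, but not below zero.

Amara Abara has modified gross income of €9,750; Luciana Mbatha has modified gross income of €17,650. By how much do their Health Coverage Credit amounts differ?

Amara (€9,750): Health Coverage Credit: €9,750 is at or below the €16,300 threshold, so the full €8,775 applies.
Luciana (€17,650): Health Coverage Credit: 20% of the €1,350 excess over €16,300 is €270; credit = €8,775 − €270 = €8,505.
Difference: |€8,775 − €8,505| = €270.

€270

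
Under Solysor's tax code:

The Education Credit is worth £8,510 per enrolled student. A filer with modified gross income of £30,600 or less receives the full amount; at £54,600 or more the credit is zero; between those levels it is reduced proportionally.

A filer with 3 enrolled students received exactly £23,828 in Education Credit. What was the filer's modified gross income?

Full credit = 3 × £8,510 = £25,530.
£23,828 is 23,828/25,530 of the full £25,530, so 1,702/25,530 of the £24,000 range has been used: income = £30,600 + £24,000 × 1,702/25,530 = £32,200.

£32,200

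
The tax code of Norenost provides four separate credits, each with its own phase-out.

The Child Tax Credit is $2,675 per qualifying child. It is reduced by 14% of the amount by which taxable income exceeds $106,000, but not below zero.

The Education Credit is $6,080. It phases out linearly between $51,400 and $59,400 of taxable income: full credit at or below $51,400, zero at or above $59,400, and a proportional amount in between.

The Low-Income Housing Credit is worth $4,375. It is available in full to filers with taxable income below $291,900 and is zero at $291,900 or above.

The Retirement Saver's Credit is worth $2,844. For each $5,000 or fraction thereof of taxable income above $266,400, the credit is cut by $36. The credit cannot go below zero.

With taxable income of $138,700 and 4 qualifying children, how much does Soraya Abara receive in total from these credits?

Child Tax Credit: base = 4 × $2,675 = $10,700. 14% of the $32,700 excess over $106,000 is $4,578; credit = $10,700 − $4,578 = $6,122.
Education Credit: $138,700 is at or above $59,400, so the credit is $0.
Low-Income Housing Credit: $138,700 is below the $291,900 cutoff, so the full $4,375 applies.
Retirement Saver's Credit: $138,700 is at or below the $266,400 threshold, so the full $2,844 applies.
Total: $6,122 + $0 + $4,375 + $2,844 = $13,341.

$13,341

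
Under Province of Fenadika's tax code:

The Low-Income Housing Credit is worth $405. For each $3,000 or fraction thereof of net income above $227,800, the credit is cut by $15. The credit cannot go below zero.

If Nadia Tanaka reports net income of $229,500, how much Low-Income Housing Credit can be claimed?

Low-Income Housing Credit: income exceeds $227,800 by $1,700, which is 1 full-or-partial $3,000 increment; reduction = 1 × $15 = $15, leaving $390.

$390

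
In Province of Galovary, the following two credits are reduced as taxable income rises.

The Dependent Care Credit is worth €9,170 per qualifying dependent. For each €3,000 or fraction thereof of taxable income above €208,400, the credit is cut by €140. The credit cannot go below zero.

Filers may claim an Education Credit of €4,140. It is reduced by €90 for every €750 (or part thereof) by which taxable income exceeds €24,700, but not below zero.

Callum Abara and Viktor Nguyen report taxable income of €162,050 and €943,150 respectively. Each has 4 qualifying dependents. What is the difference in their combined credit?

€34,300

Callum (€162,050): Dependent Care Credit: base = 4 × €9,170 = €36,680. €162,050 is at or below the €208,400 threshold, so the full €36,680 applies. Education Credit: income exceeds €24,700 by €137,350 → 184 increments × €90 = €16,560 ≥ base, so the credit is €0. total €36,680 + €0 = €36,680
Viktor (€943,150): Dependent Care Credit: base = 4 × €9,170 = €36,680. income exceeds €208,400 by €734,750, which is 245 full-or-partial €3,000 increments; reduction = 245 × €140 = €34,300, leaving €2,380. Education Credit: income exceeds €24,700 by €918,450 → 1225 increments × €90 = €110,250 ≥ base, so the credit is €0. total €2,380 + €0 = €2,380
Difference: |€36,680 − €2,380| = €34,300.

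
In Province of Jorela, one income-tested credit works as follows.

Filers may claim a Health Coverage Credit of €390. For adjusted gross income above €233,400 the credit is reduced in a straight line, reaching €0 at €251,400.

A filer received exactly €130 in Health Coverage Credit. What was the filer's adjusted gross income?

€245,400

€130 is 130/390 of the full €390, so 260/390 of the €18,000 range has been used: income = €233,400 + €18,000 × 260/390 = €245,400.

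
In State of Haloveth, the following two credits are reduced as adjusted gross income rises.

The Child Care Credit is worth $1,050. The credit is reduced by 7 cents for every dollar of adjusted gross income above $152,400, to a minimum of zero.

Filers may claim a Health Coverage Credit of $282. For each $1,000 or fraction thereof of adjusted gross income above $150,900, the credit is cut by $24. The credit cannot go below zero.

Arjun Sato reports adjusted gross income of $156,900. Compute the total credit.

Child Care Credit: 7% of the $4,500 excess over $152,400 is $315; credit = $1,050 − $315 = $735.
Health Coverage Credit: income exceeds $150,900 by $6,000, which is 6 full-or-partial $1,000 increments; reduction = 6 × $24 = $144, leaving $138.
Total: $735 + $138 = $873.

$873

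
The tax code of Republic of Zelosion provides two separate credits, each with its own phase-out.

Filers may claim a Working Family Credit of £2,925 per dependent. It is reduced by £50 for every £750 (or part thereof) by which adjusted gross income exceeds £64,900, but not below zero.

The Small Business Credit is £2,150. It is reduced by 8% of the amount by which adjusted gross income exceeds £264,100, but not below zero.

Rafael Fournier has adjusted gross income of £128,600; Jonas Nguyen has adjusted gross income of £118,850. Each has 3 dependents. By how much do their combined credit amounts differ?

£650

Rafael (£128,600): Working Family Credit: base = 3 × £2,925 = £8,775. income exceeds £64,900 by £63,700, which is 85 full-or-partial £750 increments; reduction = 85 × £50 = £4,250, leaving £4,525. Small Business Credit: £128,600 is at or below the £264,100 threshold, so the full £2,150 applies. total £4,525 + £2,150 = £6,675
Jonas (£118,850): Working Family Credit: base = 3 × £2,925 = £8,775. income exceeds £64,900 by £53,950, which is 72 full-or-partial £750 increments; reduction = 72 × £50 = £3,600, leaving £5,175. Small Business Credit: £118,850 is at or below the £264,100 threshold, so the full £2,150 applies. total £5,175 + £2,150 = £7,325
Difference: |£6,675 − £7,325| = £650.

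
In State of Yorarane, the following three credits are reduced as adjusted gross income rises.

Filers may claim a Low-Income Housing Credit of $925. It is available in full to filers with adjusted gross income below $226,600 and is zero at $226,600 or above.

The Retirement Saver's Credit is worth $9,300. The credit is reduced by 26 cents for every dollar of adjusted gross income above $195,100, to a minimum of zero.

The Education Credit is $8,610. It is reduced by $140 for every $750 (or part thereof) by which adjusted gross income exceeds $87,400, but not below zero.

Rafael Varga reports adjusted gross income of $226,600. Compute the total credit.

$1,110

Low-Income Housing Credit: $226,600 meets or exceeds the $226,600 cutoff, so the credit is $0.
Retirement Saver's Credit: 26% of the $31,500 excess over $195,100 is $8,190; credit = $9,300 − $8,190 = $1,110.
Education Credit: income exceeds $87,400 by $139,200 → 186 increments × $140 = $26,040 ≥ base, so the credit is $0.
Total: $0 + $1,110 + $0 = $1,110.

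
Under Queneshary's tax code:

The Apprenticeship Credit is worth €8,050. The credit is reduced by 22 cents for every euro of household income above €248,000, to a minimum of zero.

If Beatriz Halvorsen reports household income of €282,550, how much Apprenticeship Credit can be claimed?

Apprenticeship Credit: 22% of the €34,550 excess over €248,000 is €7,601; credit = €8,050 − €7,601 = €449.

€449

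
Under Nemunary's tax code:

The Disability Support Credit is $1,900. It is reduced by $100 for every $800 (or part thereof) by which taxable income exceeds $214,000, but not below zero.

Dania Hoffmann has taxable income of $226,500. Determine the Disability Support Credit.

$300

Disability Support Credit: income exceeds $214,000 by $12,500, which is 16 full-or-partial $800 increments; reduction = 16 × $100 = $1,600, leaving $300.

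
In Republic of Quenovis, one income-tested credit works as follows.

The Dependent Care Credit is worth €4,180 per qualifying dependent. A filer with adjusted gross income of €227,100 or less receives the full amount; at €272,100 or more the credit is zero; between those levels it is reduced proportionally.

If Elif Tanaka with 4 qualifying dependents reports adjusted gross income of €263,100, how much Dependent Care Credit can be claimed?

€3,344

Dependent Care Credit: base = 4 × €4,180 = €16,720. €263,100 is €36,000 into a €45,000 phase-out range, leaving 9,000/45,000 of the credit: €16,720 × 9,000/45,000 = €3,344.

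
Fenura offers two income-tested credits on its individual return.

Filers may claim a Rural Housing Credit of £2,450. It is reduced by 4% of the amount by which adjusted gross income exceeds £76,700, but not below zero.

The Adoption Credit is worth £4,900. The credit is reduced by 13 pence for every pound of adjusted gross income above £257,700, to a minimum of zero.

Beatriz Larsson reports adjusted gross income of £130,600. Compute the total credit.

Rural Housing Credit: 4% of the £53,900 excess over £76,700 is £2,156; credit = £2,450 − £2,156 = £294.
Adoption Credit: £130,600 is at or below the £257,700 threshold, so the full £4,900 applies.
Total: £294 + £4,900 = £5,194.

£5,194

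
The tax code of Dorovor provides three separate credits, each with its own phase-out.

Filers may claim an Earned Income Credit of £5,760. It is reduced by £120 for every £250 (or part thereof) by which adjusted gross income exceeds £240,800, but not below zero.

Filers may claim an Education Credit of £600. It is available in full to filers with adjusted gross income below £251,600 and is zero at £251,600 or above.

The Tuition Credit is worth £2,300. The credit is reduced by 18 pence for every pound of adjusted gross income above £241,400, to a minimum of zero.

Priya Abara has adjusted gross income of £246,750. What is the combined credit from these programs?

Earned Income Credit: income exceeds £240,800 by £5,950, which is 24 full-or-partial £250 increments; reduction = 24 × £120 = £2,880, leaving £2,880.
Education Credit: £246,750 is below the £251,600 cutoff, so the full £600 applies.
Tuition Credit: 18% of the £5,350 excess over £241,400 is £963; credit = £2,300 − £963 = £1,337.
Total: £2,880 + £600 + £1,337 = £4,817.

£4,817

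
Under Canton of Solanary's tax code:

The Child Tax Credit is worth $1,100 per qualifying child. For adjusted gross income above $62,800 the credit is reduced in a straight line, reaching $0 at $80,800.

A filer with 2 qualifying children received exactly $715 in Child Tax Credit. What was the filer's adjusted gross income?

$74,950

Full credit = 2 × $1,100 = $2,200.
$715 is 715/2,200 of the full $2,200, so 1,485/2,200 of the $18,000 range has been used: income = $62,800 + $18,000 × 1,485/2,200 = $74,950.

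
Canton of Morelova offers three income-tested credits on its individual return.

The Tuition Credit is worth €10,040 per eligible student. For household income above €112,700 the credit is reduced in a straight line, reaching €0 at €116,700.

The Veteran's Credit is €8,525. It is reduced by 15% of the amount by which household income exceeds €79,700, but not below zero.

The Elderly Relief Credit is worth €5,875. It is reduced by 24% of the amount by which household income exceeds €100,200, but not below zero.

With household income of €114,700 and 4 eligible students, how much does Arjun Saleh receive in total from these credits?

€25,750

Tuition Credit: base = 4 × €10,040 = €40,160. €114,700 is €2,000 into a €4,000 phase-out range, leaving 2,000/4,000 of the credit: €40,160 × 2,000/4,000 = €20,080.
Veteran's Credit: 15% of the €35,000 excess over €79,700 is €5,250; credit = €8,525 − €5,250 = €3,275.
Elderly Relief Credit: 24% of the €14,500 excess over €100,200 is €3,480; credit = €5,875 − €3,480 = €2,395.
Total: €20,080 + €3,275 + €2,395 = €25,750.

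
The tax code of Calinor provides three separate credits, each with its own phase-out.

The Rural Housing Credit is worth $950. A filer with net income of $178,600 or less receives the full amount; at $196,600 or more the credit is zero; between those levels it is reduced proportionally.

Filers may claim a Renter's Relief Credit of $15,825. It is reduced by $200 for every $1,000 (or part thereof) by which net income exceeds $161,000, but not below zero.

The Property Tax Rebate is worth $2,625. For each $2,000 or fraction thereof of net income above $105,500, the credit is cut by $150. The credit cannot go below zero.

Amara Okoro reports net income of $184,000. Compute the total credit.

Rural Housing Credit: $184,000 is $5,400 into a $18,000 phase-out range, leaving 12,600/18,000 of the credit: $950 × 12,600/18,000 = $665.
Renter's Relief Credit: income exceeds $161,000 by $23,000, which is 23 full-or-partial $1,000 increments; reduction = 23 × $200 = $4,600, leaving $11,225.
Property Tax Rebate: income exceeds $105,500 by $78,500 → 40 increments × $150 = $6,000 ≥ base, so the credit is $0.
Total: $665 + $11,225 + $0 = $11,890.

$11,890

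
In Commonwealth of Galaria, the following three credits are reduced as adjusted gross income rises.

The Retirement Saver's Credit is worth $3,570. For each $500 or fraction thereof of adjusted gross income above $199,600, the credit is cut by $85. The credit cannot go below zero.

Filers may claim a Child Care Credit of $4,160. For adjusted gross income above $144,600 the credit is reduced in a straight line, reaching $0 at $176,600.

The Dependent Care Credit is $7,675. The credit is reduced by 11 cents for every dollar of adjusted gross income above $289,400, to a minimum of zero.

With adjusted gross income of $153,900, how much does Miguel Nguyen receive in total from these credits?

$14,196

Retirement Saver's Credit: $153,900 is at or below the $199,600 threshold, so the full $3,570 applies.
Child Care Credit: $153,900 is $9,300 into a $32,000 phase-out range, leaving 22,700/32,000 of the credit: $4,160 × 22,700/32,000 = $2,951.
Dependent Care Credit: $153,900 is at or below the $289,400 threshold, so the full $7,675 applies.
Total: $3,570 + $2,951 + $7,675 = $14,196.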